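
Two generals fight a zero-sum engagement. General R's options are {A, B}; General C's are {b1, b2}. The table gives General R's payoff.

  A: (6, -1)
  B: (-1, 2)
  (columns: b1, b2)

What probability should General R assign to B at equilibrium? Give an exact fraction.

Row minima: A → -1, B → -1; maximin = -1.
Column maxima: b1 → 6, b2 → 2; minimax = 2.
-1 ≠ 2, so there is no saddle point; optimal play is mixed.
Let General R play A with probability p. Expected payoff against b1: 6p + (-1)(1−p) = 7p − 1; against b2: (-1)p + 2(1−p) = −3p + 2.
Setting these equal: 7p − 1 = −3p + 2 ⇒ 10p = 3 ⇒ p = 3/10, and the value is (7)·(3/10) − 1 = 11/10.
For General C: with q = P(b1), equating A's and B's payoffs gives 7q − 1 = −3q + 2 ⇒ q = 3/10.

7/10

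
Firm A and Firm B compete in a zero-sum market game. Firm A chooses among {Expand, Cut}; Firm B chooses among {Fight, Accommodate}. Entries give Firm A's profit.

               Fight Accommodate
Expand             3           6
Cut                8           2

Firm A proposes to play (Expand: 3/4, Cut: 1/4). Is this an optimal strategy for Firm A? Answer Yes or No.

Against Fight this mix gives (3/4)·3 + (1/4)·8 = 17/4.
Against Accommodate this mix gives (3/4)·6 + (1/4)·2 = 5.
Firm B will play Fight, holding Firm A to 17/4. Shifting weight toward the row that does better against Fight would raise this floor (the equalizing mix achieves 14/3 against both Fight and Accommodate), so the proposed strategy is not optimal.

No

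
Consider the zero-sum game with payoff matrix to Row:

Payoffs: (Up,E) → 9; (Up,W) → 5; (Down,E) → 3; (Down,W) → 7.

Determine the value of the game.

Row minima: Up → 5, Down → 3; maximin = 5.
Column maxima: E → 9, W → 7; minimax = 7.
5 ≠ 7, so there is no saddle point; optimal play is mixed.
Let Row play Up with probability p. Expected payoff against E: 9p + 3(1−p) = 6p + 3; against W: 5p + 7(1−p) = −2p + 7.
Setting these equal: 6p + 3 = −2p + 7 ⇒ 8p = 4 ⇒ p = 1/2, and the value is (6)·(1/2) + 3 = 6.
For Column: with q = P(E), equating Up's and Down's payoffs gives 4q + 5 = −4q + 7 ⇒ q = 1/4.

6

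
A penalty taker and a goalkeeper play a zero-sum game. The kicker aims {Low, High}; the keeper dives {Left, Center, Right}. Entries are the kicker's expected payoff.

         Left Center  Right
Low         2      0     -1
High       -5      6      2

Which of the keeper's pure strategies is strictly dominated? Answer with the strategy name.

Right holds the kicker's payoff strictly below Center in every row: -1 < 0, 2 < 6.
So Center is strictly dominated for the keeper.

Center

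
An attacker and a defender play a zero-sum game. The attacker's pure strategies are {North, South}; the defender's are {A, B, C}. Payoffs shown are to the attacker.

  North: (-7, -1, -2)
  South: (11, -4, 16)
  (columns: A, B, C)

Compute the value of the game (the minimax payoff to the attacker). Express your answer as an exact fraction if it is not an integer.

Row minima: North → -7, South → -4; maximin = -4.
Column maxima: A → 11, B → -1, C → 16; minimax = -1.
-4 ≠ -1, so there is no saddle point; optimal play is mixed.
C is strictly dominated by A (it gives the attacker strictly more in every row), so the defender never plays it.
On the remaining 2×2 (North, South vs A, B):
Let the attacker play North with probability p. Expected payoff against A: (-7)p + 11(1−p) = −18p + 11; against B: (-1)p + (-4)(1−p) = 3p − 4.
Setting these equal: −18p + 11 = 3p − 4 ⇒ −21p = -15 ⇒ p = 5/7, and the value is (-18)·(5/7) + 11 = -13/7.
For the defender: with q = P(A), equating North's and South's payoffs gives −6q − 1 = 15q − 4 ⇒ q = 1/7.

-13/7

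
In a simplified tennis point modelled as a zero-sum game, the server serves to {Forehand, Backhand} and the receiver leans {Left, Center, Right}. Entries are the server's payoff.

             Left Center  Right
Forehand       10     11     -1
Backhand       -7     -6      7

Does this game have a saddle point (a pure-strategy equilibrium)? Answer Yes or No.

No

Row minima: Forehand → -1, Backhand → -7; maximin = -1.
Column maxima: Left → 10, Center → 11, Right → 7; minimax = 7.
-1 ≠ 7, so no pure-strategy equilibrium exists.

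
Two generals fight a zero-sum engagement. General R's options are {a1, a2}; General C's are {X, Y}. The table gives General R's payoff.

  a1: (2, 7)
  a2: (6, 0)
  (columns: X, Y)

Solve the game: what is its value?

Row minima: a1 → 2, a2 → 0; maximin = 2.
Column maxima: X → 6, Y → 7; minimax = 6.
2 ≠ 6, so there is no saddle point; optimal play is mixed.
Let General R play a1 with probability p. Expected payoff against X: 2p + 6(1−p) = −4p + 6; against Y: 7p + 0(1−p) = 7p.
Setting these equal: −4p + 6 = 7p ⇒ −11p = -6 ⇒ p = 6/11, and the value is (-4)·(6/11) + 6 = 42/11.
For General C: with q = P(X), equating a1's and a2's payoffs gives −5q + 7 = 6q ⇒ q = 7/11.

42/11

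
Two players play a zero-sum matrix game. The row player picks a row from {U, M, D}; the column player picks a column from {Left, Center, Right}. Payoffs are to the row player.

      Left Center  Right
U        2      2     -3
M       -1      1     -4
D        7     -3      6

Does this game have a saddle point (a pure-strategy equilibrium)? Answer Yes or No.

No

Row minima: U → -3, M → -4, D → -3; maximin = -3.
Column maxima: Left → 7, Center → 2, Right → 6; minimax = 2.
-3 ≠ 2, so no pure-strategy equilibrium exists.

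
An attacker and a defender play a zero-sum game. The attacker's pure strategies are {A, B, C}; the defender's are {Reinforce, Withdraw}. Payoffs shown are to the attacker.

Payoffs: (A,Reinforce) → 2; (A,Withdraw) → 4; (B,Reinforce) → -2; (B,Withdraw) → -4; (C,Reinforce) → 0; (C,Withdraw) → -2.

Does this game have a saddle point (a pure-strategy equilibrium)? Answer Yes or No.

Row minima: A → 2, B → -4, C → -2; maximin = 2.
Column maxima: Reinforce → 2, Withdraw → 4; minimax = 2.
maximin = minimax = 2, so a saddle point exists.

Yes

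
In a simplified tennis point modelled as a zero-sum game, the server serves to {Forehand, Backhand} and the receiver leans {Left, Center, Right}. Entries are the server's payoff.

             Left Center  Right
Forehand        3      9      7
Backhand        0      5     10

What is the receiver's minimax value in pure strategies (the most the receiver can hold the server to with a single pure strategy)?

3

Column maxima: Left → 3, Center → 9, Right → 10.
The smallest of these is 3.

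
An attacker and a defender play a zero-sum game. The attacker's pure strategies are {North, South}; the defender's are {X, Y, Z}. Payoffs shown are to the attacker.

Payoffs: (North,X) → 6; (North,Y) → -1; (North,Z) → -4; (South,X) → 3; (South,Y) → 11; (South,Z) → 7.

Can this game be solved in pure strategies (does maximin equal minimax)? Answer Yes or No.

No

Row minima: North → -4, South → 3; maximin = 3.
Column maxima: X → 6, Y → 11, Z → 7; minimax = 6.
3 ≠ 6, so no pure-strategy equilibrium exists.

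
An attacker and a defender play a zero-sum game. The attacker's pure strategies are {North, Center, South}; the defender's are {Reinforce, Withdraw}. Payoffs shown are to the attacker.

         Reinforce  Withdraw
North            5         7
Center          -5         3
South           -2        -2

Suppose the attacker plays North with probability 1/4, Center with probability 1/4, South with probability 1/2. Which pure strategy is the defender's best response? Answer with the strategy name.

Reinforce

If the defender plays Reinforce, the attacker's expected payoff is (1/4)·5 + (1/4)·(-5) + (1/2)·(-2) = -1.
If the defender plays Withdraw, the attacker's expected payoff is (1/4)·7 + (1/4)·3 + (1/2)·(-2) = 3/2.
The defender minimizes the attacker's payoff; the smallest is -1, so the best response is Reinforce.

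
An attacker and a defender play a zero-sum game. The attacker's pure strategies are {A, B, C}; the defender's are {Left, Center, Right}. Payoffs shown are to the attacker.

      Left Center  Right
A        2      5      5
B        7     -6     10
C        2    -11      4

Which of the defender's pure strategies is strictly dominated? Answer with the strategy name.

Left holds the attacker's payoff strictly below Right in every row: 2 < 5, 7 < 10, 2 < 4.
So Right is strictly dominated for the defender.

Right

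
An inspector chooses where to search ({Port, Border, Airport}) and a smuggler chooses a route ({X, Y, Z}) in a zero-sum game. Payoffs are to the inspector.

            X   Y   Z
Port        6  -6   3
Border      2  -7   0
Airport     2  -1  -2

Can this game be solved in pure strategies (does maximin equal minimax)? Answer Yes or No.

Row minima: Port → -6, Border → -7, Airport → -2; maximin = -2.
Column maxima: X → 6, Y → -1, Z → 3; minimax = -1.
-2 ≠ -1, so no pure-strategy equilibrium exists.

No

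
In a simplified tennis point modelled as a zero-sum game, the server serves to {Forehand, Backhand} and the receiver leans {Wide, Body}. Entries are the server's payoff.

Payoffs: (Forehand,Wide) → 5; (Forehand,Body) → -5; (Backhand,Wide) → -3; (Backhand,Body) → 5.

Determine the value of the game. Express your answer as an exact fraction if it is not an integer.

Row minima: Forehand → -5, Backhand → -3; maximin = -3.
Column maxima: Wide → 5, Body → 5; minimax = 5.
-3 ≠ 5, so there is no saddle point; optimal play is mixed.
Let the server play Forehand with probability p. Expected payoff against Wide: 5p + (-3)(1−p) = 8p − 3; against Body: (-5)p + 5(1−p) = −10p + 5.
Setting these equal: 8p − 3 = −10p + 5 ⇒ 18p = 8 ⇒ p = 4/9, and the value is (8)·(4/9) − 3 = 5/9.
For the receiver: with q = P(Wide), equating Forehand's and Backhand's payoffs gives 10q − 5 = −8q + 5 ⇒ q = 5/9.

5/9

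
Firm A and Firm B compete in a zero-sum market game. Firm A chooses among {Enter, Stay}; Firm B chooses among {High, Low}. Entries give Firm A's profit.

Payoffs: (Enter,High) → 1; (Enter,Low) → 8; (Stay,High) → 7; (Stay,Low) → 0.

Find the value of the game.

4

Row minima: Enter → 1, Stay → 0; maximin = 1.
Column maxima: High → 7, Low → 8; minimax = 7.
1 ≠ 7, so there is no saddle point; optimal play is mixed.
Let Firm A play Enter with probability p. Expected payoff against High: 1p + 7(1−p) = −6p + 7; against Low: 8p + 0(1−p) = 8p.
Setting these equal: −6p + 7 = 8p ⇒ −14p = -7 ⇒ p = 1/2, and the value is (-6)·(1/2) + 7 = 4.
For Firm B: with q = P(High), equating Enter's and Stay's payoffs gives −7q + 8 = 7q ⇒ q = 4/7.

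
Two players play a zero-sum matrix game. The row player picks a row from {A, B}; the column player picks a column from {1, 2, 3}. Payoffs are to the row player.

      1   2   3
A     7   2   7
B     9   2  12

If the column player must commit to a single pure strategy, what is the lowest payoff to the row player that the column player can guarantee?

2

Column maxima: 1 → 9, 2 → 2, 3 → 12.
The smallest of these is 2.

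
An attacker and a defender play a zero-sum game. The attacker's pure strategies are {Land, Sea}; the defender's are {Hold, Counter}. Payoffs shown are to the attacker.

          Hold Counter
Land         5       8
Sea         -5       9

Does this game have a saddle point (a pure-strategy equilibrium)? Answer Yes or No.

Row minima: Land → 5, Sea → -5; maximin = 5.
Column maxima: Hold → 5, Counter → 9; minimax = 5.
maximin = minimax = 5, so a saddle point exists.

Yes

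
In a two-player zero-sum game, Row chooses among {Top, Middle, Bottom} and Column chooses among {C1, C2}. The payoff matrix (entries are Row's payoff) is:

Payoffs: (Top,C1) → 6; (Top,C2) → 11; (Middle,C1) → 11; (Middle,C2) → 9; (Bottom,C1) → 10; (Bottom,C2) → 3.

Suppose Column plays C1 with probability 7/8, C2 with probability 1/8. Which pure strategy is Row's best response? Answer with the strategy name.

Middle

Expected payoff of Top: (7/8)·6 + (1/8)·11 = 53/8.
Expected payoff of Middle: (7/8)·11 + (1/8)·9 = 43/4.
Expected payoff of Bottom: (7/8)·10 + (1/8)·3 = 73/8.
The largest is 43/4, so Row's best response is Middle.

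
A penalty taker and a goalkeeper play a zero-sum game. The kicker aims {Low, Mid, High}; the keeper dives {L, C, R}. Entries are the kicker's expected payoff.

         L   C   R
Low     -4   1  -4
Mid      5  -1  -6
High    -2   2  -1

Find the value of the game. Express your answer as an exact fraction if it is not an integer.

-17/12

Row minima: Low → -4, Mid → -6, High → -2; maximin = -2.
Column maxima: L → 5, C → 2, R → -1; minimax = -1.
-2 ≠ -1, so there is no saddle point; optimal play is mixed.
Low is strictly dominated by High, so the kicker never plays it.
C is strictly dominated by R (it gives the kicker strictly more in every row), so the keeper never plays it.
On the remaining 2×2 (Mid, High vs L, R):
Let the kicker play Mid with probability p. Expected payoff against L: 5p + (-2)(1−p) = 7p − 2; against R: (-6)p + (-1)(1−p) = −5p − 1.
Setting these equal: 7p − 2 = −5p − 1 ⇒ 12p = 1 ⇒ p = 1/12, and the value is (7)·(1/12) − 2 = -17/12.
For the keeper: with q = P(L), equating Mid's and High's payoffs gives 11q − 6 = −q − 1 ⇒ q = 5/12.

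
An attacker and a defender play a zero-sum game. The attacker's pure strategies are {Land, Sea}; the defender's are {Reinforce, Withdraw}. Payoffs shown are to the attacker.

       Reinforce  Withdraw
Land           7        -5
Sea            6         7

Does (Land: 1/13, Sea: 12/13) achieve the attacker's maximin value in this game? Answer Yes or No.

Against Reinforce this mix gives (1/13)·7 + (12/13)·6 = 79/13.
Against Withdraw this mix gives (1/13)·(-5) + (12/13)·7 = 79/13.
All of the defender's active replies (Reinforce, Withdraw) yield 79/13, and no column does worse for the attacker. The mix makes the defender indifferent and guarantees 79/13, so it is optimal.

Yes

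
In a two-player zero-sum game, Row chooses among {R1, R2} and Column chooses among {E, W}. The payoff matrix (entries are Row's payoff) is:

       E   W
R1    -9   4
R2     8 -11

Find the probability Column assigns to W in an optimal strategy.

17/32

Row minima: R1 → -9, R2 → -11; maximin = -9.
Column maxima: E → 8, W → 4; minimax = 4.
-9 ≠ 4, so there is no saddle point; optimal play is mixed.
Let Row play R1 with probability p. Expected payoff against E: (-9)p + 8(1−p) = −17p + 8; against W: 4p + (-11)(1−p) = 15p − 11.
Setting these equal: −17p + 8 = 15p − 11 ⇒ −32p = -19 ⇒ p = 19/32, and the value is (-17)·(19/32) + 8 = -67/32.
For Column: with q = P(E), equating R1's and R2's payoffs gives −13q + 4 = 19q − 11 ⇒ q = 15/32.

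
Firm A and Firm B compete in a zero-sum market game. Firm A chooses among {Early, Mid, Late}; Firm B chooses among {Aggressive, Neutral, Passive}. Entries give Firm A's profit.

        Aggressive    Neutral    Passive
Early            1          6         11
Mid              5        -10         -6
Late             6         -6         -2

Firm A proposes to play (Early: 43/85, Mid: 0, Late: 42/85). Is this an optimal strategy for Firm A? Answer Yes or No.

Against Aggressive this mix gives (43/85)·1 + (42/85)·6 = 59/17.
Against Neutral this mix gives (43/85)·6 + (42/85)·(-6) = 6/85.
Against Passive this mix gives (43/85)·11 + (42/85)·(-2) = 389/85.
Firm B will play Neutral, holding Firm A to 6/85. Shifting weight toward the row that does better against Neutral would raise this floor (the equalizing mix achieves 42/17 against both Neutral and Aggressive), so the proposed strategy is not optimal.

No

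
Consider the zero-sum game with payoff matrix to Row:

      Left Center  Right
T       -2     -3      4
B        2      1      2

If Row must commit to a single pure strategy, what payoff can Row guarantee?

Row minima: T → -3, B → 1.
The best of these is 1.

1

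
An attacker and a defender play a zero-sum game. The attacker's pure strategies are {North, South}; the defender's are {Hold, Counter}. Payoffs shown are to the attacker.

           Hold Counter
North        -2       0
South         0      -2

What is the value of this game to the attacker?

Row minima: North → -2, South → -2; maximin = -2.
Column maxima: Hold → 0, Counter → 0; minimax = 0.
-2 ≠ 0, so there is no saddle point; optimal play is mixed.
Let the attacker play North with probability p. Expected payoff against Hold: (-2)p + 0(1−p) = −2p; against Counter: 0p + (-2)(1−p) = 2p − 2.
Setting these equal: −2p = 2p − 2 ⇒ −4p = -2 ⇒ p = 1/2, and the value is (-2)·(1/2) = -1.
For the defender: with q = P(Hold), equating North's and South's payoffs gives −2q = 2q − 2 ⇒ q = 1/2.

-1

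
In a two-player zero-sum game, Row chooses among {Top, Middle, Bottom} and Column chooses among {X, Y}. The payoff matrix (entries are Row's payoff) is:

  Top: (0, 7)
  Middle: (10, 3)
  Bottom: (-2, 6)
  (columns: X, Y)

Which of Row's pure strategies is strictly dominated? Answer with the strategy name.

Top gives a strictly higher payoff than Bottom against every column: 0 > -2, 7 > 6.
So Bottom is strictly dominated and Row never plays it.

Bottom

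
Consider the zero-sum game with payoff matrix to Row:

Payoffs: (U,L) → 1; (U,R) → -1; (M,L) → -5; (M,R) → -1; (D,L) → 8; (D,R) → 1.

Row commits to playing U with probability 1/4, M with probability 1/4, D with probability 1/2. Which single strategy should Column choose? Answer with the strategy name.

R

If Column plays L, Row's expected payoff is (1/4)·1 + (1/4)·(-5) + (1/2)·8 = 3.
If Column plays R, Row's expected payoff is (1/4)·(-1) + (1/4)·(-1) + (1/2)·1 = 0.
Column minimizes Row's payoff; the smallest is 0, so the best response is R.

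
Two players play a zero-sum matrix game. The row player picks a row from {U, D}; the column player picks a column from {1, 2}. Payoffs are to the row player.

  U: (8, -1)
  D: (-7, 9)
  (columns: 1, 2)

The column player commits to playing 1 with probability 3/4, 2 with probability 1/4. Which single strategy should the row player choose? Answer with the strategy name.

U

Expected payoff of U: (3/4)·8 + (1/4)·(-1) = 23/4.
Expected payoff of D: (3/4)·(-7) + (1/4)·9 = -3.
The largest is 23/4, so the row player's best response is U.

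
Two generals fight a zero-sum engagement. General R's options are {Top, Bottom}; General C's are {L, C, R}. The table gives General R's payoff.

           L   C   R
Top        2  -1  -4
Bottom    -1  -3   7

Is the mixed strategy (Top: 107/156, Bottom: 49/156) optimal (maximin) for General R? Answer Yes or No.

No

Against L this mix gives (107/156)·2 + (49/156)·(-1) = 55/52.
Against C this mix gives (107/156)·(-1) + (49/156)·(-3) = -127/78.
Against R this mix gives (107/156)·(-4) + (49/156)·7 = -85/156.
General C will play C, holding General R to -127/78. Shifting weight toward the row that does better against C would raise this floor (the equalizing mix achieves -19/13 against both C and R), so the proposed strategy is not optimal.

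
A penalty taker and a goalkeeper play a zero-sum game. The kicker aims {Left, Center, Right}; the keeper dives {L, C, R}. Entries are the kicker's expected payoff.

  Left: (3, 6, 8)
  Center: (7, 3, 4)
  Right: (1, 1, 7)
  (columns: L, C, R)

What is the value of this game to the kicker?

33/7

Row minima: Left → 3, Center → 3, Right → 1; maximin = 3.
Column maxima: L → 7, C → 6, R → 8; minimax = 6.
3 ≠ 6, so there is no saddle point; optimal play is mixed.
Right is strictly dominated by Left, so the kicker never plays it.
R is strictly dominated by C (it gives the kicker strictly more in every row), so the keeper never plays it.
On the remaining 2×2 (Left, Center vs L, C):
Let the kicker play Left with probability p. Expected payoff against L: 3p + 7(1−p) = −4p + 7; against C: 6p + 3(1−p) = 3p + 3.
Setting these equal: −4p + 7 = 3p + 3 ⇒ −7p = -4 ⇒ p = 4/7, and the value is (-4)·(4/7) + 7 = 33/7.
For the keeper: with q = P(L), equating Left's and Center's payoffs gives −3q + 6 = 4q + 3 ⇒ q = 3/7.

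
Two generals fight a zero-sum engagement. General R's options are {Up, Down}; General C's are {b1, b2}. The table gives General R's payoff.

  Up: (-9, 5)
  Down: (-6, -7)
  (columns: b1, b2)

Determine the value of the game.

Row minima: Up → -9, Down → -7; maximin = -7.
Column maxima: b1 → -6, b2 → 5; minimax = -6.
-7 ≠ -6, so there is no saddle point; optimal play is mixed.
Let General R play Up with probability p. Expected payoff against b1: (-9)p + (-6)(1−p) = −3p − 6; against b2: 5p + (-7)(1−p) = 12p − 7.
Setting these equal: −3p − 6 = 12p − 7 ⇒ −15p = -1 ⇒ p = 1/15, and the value is (-3)·(1/15) − 6 = -31/5.
For General C: with q = P(b1), equating Up's and Down's payoffs gives −14q + 5 = q − 7 ⇒ q = 4/5.

-31/5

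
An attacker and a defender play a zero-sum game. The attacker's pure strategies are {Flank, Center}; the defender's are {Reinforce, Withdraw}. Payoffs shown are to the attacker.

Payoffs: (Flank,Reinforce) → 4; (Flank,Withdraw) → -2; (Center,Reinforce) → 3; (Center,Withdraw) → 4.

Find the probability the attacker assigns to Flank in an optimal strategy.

1/7

Row minima: Flank → -2, Center → 3; maximin = 3.
Column maxima: Reinforce → 4, Withdraw → 4; minimax = 4.
3 ≠ 4, so there is no saddle point; optimal play is mixed.
Let the attacker play Flank with probability p. Expected payoff against Reinforce: 4p + 3(1−p) = p + 3; against Withdraw: (-2)p + 4(1−p) = −6p + 4.
Setting these equal: p + 3 = −6p + 4 ⇒ 7p = 1 ⇒ p = 1/7, and the value is (1)·(1/7) + 3 = 22/7.
For the defender: with q = P(Reinforce), equating Flank's and Center's payoffs gives 6q − 2 = −q + 4 ⇒ q = 6/7.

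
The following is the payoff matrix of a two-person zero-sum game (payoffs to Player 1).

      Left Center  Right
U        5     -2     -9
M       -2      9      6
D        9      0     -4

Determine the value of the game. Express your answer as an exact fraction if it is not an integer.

46/21

Row minima: U → -9, M → -2, D → -4; maximin = -2.
Column maxima: Left → 9, Center → 9, Right → 6; minimax = 6.
-2 ≠ 6, so there is no saddle point; optimal play is mixed.
U is strictly dominated by D, so Player 1 never plays it.
Center is strictly dominated by Right (it gives Player 1 strictly more in every row), so Player 2 never plays it.
On the remaining 2×2 (M, D vs Left, Right):
Let Player 1 play M with probability p. Expected payoff against Left: (-2)p + 9(1−p) = −11p + 9; against Right: 6p + (-4)(1−p) = 10p − 4.
Setting these equal: −11p + 9 = 10p − 4 ⇒ −21p = -13 ⇒ p = 13/21, and the value is (-11)·(13/21) + 9 = 46/21.
For Player 2: with q = P(Left), equating M's and D's payoffs gives −8q + 6 = 13q − 4 ⇒ q = 10/21.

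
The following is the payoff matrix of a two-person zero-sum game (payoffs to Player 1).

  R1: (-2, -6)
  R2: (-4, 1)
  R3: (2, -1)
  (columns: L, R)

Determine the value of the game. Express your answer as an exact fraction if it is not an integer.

Row minima: R1 → -6, R2 → -4, R3 → -1; maximin = -1.
Column maxima: L → 2, R → 1; minimax = 1.
-1 ≠ 1, so there is no saddle point; optimal play is mixed.
R1 is strictly dominated by R3, so Player 1 never plays it.
On the remaining 2×2 (R2, R3 vs L, R):
Let Player 1 play R2 with probability p. Expected payoff against L: (-4)p + 2(1−p) = −6p + 2; against R: 1p + (-1)(1−p) = 2p − 1.
Setting these equal: −6p + 2 = 2p − 1 ⇒ −8p = -3 ⇒ p = 3/8, and the value is (-6)·(3/8) + 2 = -1/4.
For Player 2: with q = P(L), equating R2's and R3's payoffs gives −5q + 1 = 3q − 1 ⇒ q = 1/4.

-1/4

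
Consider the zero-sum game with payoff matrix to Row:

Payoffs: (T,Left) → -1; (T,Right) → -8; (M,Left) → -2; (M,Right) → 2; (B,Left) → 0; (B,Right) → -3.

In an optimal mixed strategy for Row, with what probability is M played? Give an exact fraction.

3/7

Row minima: T → -8, M → -2, B → -3; maximin = -2.
Column maxima: Left → 0, Right → 2; minimax = 0.
-2 ≠ 0, so there is no saddle point; optimal play is mixed.
T is strictly dominated by B, so Row never plays it.
On the remaining 2×2 (M, B vs Left, Right):
Let Row play M with probability p. Expected payoff against Left: (-2)p + 0(1−p) = −2p; against Right: 2p + (-3)(1−p) = 5p − 3.
Setting these equal: −2p = 5p − 3 ⇒ −7p = -3 ⇒ p = 3/7, and the value is (-2)·(3/7) = -6/7.
For Column: with q = P(Left), equating M's and B's payoffs gives −4q + 2 = 3q − 3 ⇒ q = 5/7.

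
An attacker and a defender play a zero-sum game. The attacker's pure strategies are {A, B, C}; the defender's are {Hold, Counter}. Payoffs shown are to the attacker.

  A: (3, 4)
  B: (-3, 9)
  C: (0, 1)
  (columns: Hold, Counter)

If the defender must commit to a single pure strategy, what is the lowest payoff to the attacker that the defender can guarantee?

Column maxima: Hold → 3, Counter → 9.
The smallest of these is 3.

3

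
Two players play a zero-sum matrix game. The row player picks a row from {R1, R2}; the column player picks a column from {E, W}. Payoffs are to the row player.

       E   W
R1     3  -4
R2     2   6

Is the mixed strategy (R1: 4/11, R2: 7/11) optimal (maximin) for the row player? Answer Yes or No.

Yes

Against E this mix gives (4/11)·3 + (7/11)·2 = 26/11.
Against W this mix gives (4/11)·(-4) + (7/11)·6 = 26/11.
All of the column player's active replies (E, W) yield 26/11, and no column does worse for the row player. The mix makes the column player indifferent and guarantees 26/11, so it is optimal.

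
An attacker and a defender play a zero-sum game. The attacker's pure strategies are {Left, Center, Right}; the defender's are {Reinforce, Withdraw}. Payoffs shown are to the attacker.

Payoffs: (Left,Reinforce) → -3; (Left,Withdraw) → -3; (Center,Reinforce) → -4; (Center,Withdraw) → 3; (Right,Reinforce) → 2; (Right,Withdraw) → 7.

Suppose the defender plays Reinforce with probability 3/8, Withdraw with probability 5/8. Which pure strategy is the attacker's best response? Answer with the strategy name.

Right

Expected payoff of Left: (3/8)·(-3) + (5/8)·(-3) = -3.
Expected payoff of Center: (3/8)·(-4) + (5/8)·3 = 3/8.
Expected payoff of Right: (3/8)·2 + (5/8)·7 = 41/8.
The largest is 41/8, so the attacker's best response is Right.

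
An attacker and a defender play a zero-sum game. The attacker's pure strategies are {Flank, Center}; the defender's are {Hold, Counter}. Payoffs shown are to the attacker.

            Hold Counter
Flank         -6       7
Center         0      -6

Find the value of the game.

-36/19

Row minima: Flank → -6, Center → -6; maximin = -6.
Column maxima: Hold → 0, Counter → 7; minimax = 0.
-6 ≠ 0, so there is no saddle point; optimal play is mixed.
Let the attacker play Flank with probability p. Expected payoff against Hold: (-6)p + 0(1−p) = −6p; against Counter: 7p + (-6)(1−p) = 13p − 6.
Setting these equal: −6p = 13p − 6 ⇒ −19p = -6 ⇒ p = 6/19, and the value is (-6)·(6/19) = -36/19.
For the defender: with q = P(Hold), equating Flank's and Center's payoffs gives −13q + 7 = 6q − 6 ⇒ q = 13/19.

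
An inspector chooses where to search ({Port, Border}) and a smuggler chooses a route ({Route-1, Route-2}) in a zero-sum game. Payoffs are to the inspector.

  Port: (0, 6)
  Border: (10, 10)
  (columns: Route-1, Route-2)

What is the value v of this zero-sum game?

Row minima: Port → 0, Border → 10; maximin = 10.
Column maxima: Route-1 → 10, Route-2 → 10; minimax = 10.
Since maximin = minimax = 10, there is a saddle point and the value is 10.

10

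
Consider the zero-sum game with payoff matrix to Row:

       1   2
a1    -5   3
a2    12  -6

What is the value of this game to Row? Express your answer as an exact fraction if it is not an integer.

3/13

Row minima: a1 → -5, a2 → -6; maximin = -5.
Column maxima: 1 → 12, 2 → 3; minimax = 3.
-5 ≠ 3, so there is no saddle point; optimal play is mixed.
Let Row play a1 with probability p. Expected payoff against 1: (-5)p + 12(1−p) = −17p + 12; against 2: 3p + (-6)(1−p) = 9p − 6.
Setting these equal: −17p + 12 = 9p − 6 ⇒ −26p = -18 ⇒ p = 9/13, and the value is (-17)·(9/13) + 12 = 3/13.
For Column: with q = P(1), equating a1's and a2's payoffs gives −8q + 3 = 18q − 6 ⇒ q = 9/26.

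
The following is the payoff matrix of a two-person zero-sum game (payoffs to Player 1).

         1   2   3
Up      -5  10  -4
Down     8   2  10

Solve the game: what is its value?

30/7

Row minima: Up → -5, Down → 2; maximin = 2.
Column maxima: 1 → 8, 2 → 10, 3 → 10; minimax = 8.
2 ≠ 8, so there is no saddle point; optimal play is mixed.
3 is strictly dominated by 1 (it gives Player 1 strictly more in every row), so Player 2 never plays it.
On the remaining 2×2 (Up, Down vs 1, 2):
Let Player 1 play Up with probability p. Expected payoff against 1: (-5)p + 8(1−p) = −13p + 8; against 2: 10p + 2(1−p) = 8p + 2.
Setting these equal: −13p + 8 = 8p + 2 ⇒ −21p = -6 ⇒ p = 2/7, and the value is (-13)·(2/7) + 8 = 30/7.
For Player 2: with q = P(1), equating Up's and Down's payoffs gives −15q + 10 = 6q + 2 ⇒ q = 8/21.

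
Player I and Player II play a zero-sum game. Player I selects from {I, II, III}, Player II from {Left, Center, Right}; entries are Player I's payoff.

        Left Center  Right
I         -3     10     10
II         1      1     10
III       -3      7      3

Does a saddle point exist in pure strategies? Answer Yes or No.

Yes

Row minima: I → -3, II → 1, III → -3; maximin = 1.
Column maxima: Left → 1, Center → 10, Right → 10; minimax = 1.
maximin = minimax = 1, so a saddle point exists.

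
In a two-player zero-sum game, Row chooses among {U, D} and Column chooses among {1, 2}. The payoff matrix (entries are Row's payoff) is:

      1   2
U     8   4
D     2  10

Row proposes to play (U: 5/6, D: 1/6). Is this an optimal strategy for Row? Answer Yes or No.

Against 1 this mix gives (5/6)·8 + (1/6)·2 = 7.
Against 2 this mix gives (5/6)·4 + (1/6)·10 = 5.
Column will play 2, holding Row to 5. Shifting weight toward the row that does better against 2 would raise this floor (the equalizing mix achieves 6 against both 2 and 1), so the proposed strategy is not optimal.

No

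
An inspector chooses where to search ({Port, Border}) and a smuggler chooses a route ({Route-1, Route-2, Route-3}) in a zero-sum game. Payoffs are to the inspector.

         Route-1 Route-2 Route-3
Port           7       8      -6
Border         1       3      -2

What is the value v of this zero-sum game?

Row minima: Port → -6, Border → -2; maximin = -2.
Column maxima: Route-1 → 7, Route-2 → 8, Route-3 → -2; minimax = -2.
Since maximin = minimax = -2, there is a saddle point and the value is -2.

-2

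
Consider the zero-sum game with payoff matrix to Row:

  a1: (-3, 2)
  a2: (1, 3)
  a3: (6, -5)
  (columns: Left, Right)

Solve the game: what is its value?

23/13

Row minima: a1 → -3, a2 → 1, a3 → -5; maximin = 1.
Column maxima: Left → 6, Right → 3; minimax = 3.
1 ≠ 3, so there is no saddle point; optimal play is mixed.
a1 is strictly dominated by a2, so Row never plays it.
On the remaining 2×2 (a2, a3 vs Left, Right):
Let Row play a2 with probability p. Expected payoff against Left: 1p + 6(1−p) = −5p + 6; against Right: 3p + (-5)(1−p) = 8p − 5.
Setting these equal: −5p + 6 = 8p − 5 ⇒ −13p = -11 ⇒ p = 11/13, and the value is (-5)·(11/13) + 6 = 23/13.
For Column: with q = P(Left), equating a2's and a3's payoffs gives −2q + 3 = 11q − 5 ⇒ q = 8/13.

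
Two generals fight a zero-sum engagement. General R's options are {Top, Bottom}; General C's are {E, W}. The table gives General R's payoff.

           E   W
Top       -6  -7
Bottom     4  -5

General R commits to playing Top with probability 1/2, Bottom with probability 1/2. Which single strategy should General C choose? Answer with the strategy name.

W

If General C plays E, General R's expected payoff is (1/2)·(-6) + (1/2)·4 = -1.
If General C plays W, General R's expected payoff is (1/2)·(-7) + (1/2)·(-5) = -6.
General C minimizes General R's payoff; the smallest is -6, so the best response is W.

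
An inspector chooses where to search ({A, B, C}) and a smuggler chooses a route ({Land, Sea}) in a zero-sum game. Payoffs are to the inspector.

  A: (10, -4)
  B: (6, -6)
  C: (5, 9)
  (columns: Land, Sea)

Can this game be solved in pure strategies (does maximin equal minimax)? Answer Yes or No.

No

Row minima: A → -4, B → -6, C → 5; maximin = 5.
Column maxima: Land → 10, Sea → 9; minimax = 9.
5 ≠ 9, so no pure-strategy equilibrium exists.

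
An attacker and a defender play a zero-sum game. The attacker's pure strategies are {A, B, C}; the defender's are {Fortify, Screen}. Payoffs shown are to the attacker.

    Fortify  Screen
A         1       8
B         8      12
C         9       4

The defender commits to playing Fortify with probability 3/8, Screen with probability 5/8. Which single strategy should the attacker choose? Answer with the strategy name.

Expected payoff of A: (3/8)·1 + (5/8)·8 = 43/8.
Expected payoff of B: (3/8)·8 + (5/8)·12 = 21/2.
Expected payoff of C: (3/8)·9 + (5/8)·4 = 47/8.
The largest is 21/2, so the attacker's best response is B.

B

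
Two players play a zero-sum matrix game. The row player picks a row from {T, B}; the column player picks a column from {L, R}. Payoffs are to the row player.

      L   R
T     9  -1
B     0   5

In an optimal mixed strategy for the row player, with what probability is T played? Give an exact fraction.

Row minima: T → -1, B → 0; maximin = 0.
Column maxima: L → 9, R → 5; minimax = 5.
0 ≠ 5, so there is no saddle point; optimal play is mixed.
Let the row player play T with probability p. Expected payoff against L: 9p + 0(1−p) = 9p; against R: (-1)p + 5(1−p) = −6p + 5.
Setting these equal: 9p = −6p + 5 ⇒ 15p = 5 ⇒ p = 1/3, and the value is (9)·(1/3) = 3.
For the column player: with q = P(L), equating T's and B's payoffs gives 10q − 1 = −5q + 5 ⇒ q = 2/5.

1/3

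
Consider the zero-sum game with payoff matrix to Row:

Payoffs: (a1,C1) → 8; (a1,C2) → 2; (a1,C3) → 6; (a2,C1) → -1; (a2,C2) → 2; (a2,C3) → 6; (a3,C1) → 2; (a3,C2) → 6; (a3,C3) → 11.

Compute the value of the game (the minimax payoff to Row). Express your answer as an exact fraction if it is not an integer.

22/5

Row minima: a1 → 2, a2 → -1, a3 → 2; maximin = 2.
Column maxima: C1 → 8, C2 → 6, C3 → 11; minimax = 6.
2 ≠ 6, so there is no saddle point; optimal play is mixed.
a2 is strictly dominated by a3, so Row never plays it.
C3 is strictly dominated by C2 (it gives Row strictly more in every row), so Column never plays it.
On the remaining 2×2 (a1, a3 vs C1, C2):
Let Row play a1 with probability p. Expected payoff against C1: 8p + 2(1−p) = 6p + 2; against C2: 2p + 6(1−p) = −4p + 6.
Setting these equal: 6p + 2 = −4p + 6 ⇒ 10p = 4 ⇒ p = 2/5, and the value is (6)·(2/5) + 2 = 22/5.
For Column: with q = P(C1), equating a1's and a3's payoffs gives 6q + 2 = −4q + 6 ⇒ q = 2/5.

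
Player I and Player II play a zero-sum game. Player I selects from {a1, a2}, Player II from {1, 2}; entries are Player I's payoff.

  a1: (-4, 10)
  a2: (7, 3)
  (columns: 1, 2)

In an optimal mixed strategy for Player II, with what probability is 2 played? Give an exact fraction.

11/18

Row minima: a1 → -4, a2 → 3; maximin = 3.
Column maxima: 1 → 7, 2 → 10; minimax = 7.
3 ≠ 7, so there is no saddle point; optimal play is mixed.
Let Player I play a1 with probability p. Expected payoff against 1: (-4)p + 7(1−p) = −11p + 7; against 2: 10p + 3(1−p) = 7p + 3.
Setting these equal: −11p + 7 = 7p + 3 ⇒ −18p = -4 ⇒ p = 2/9, and the value is (-11)·(2/9) + 7 = 41/9.
For Player II: with q = P(1), equating a1's and a2's payoffs gives −14q + 10 = 4q + 3 ⇒ q = 7/18.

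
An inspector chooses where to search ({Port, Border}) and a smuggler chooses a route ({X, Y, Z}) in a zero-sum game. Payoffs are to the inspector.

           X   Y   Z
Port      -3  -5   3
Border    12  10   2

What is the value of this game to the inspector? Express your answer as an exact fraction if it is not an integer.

Row minima: Port → -5, Border → 2; maximin = 2.
Column maxima: X → 12, Y → 10, Z → 3; minimax = 3.
2 ≠ 3, so there is no saddle point; optimal play is mixed.
X is strictly dominated by Y (it gives the inspector strictly more in every row), so the smuggler never plays it.
On the remaining 2×2 (Port, Border vs Y, Z):
Let the inspector play Port with probability p. Expected payoff against Y: (-5)p + 10(1−p) = −15p + 10; against Z: 3p + 2(1−p) = p + 2.
Setting these equal: −15p + 10 = p + 2 ⇒ −16p = -8 ⇒ p = 1/2, and the value is (-15)·(1/2) + 10 = 5/2.
For the smuggler: with q = P(Y), equating Port's and Border's payoffs gives −8q + 3 = 8q + 2 ⇒ q = 1/16.

5/2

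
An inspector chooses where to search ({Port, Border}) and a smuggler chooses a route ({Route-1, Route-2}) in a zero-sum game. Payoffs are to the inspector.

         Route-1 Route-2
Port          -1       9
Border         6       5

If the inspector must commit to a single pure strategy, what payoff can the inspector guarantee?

Row minima: Port → -1, Border → 5.
The best of these is 5.

5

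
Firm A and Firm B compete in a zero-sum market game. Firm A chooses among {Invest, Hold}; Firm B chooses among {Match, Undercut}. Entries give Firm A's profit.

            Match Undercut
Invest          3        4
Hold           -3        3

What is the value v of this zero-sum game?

3

Row minima: Invest → 3, Hold → -3; maximin = 3.
Column maxima: Match → 3, Undercut → 4; minimax = 3.
Since maximin = minimax = 3, there is a saddle point and the value is 3.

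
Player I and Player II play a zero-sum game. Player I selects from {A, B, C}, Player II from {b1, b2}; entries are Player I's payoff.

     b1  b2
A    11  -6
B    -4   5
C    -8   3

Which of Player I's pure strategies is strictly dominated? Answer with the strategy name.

C

B gives a strictly higher payoff than C against every column: -4 > -8, 5 > 3.
So C is strictly dominated and Player I never plays it.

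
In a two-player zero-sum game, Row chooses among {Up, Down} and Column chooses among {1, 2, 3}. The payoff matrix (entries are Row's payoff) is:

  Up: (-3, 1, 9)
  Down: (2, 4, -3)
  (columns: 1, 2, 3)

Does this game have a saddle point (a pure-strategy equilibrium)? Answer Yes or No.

No

Row minima: Up → -3, Down → -3; maximin = -3.
Column maxima: 1 → 2, 2 → 4, 3 → 9; minimax = 2.
-3 ≠ 2, so no pure-strategy equilibrium exists.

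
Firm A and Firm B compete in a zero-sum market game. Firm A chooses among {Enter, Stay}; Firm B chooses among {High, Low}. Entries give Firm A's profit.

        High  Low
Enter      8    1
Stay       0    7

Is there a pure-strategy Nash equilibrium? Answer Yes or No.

Row minima: Enter → 1, Stay → 0; maximin = 1.
Column maxima: High → 8, Low → 7; minimax = 7.
1 ≠ 7, so no pure-strategy equilibrium exists.

No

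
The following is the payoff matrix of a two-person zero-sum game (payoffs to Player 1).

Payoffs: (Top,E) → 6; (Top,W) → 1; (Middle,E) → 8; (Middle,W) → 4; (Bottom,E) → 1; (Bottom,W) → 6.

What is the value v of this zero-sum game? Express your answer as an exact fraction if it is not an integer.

Row minima: Top → 1, Middle → 4, Bottom → 1; maximin = 4.
Column maxima: E → 8, W → 6; minimax = 6.
4 ≠ 6, so there is no saddle point; optimal play is mixed.
Top is strictly dominated by Middle, so Player 1 never plays it.
On the remaining 2×2 (Middle, Bottom vs E, W):
Let Player 1 play Middle with probability p. Expected payoff against E: 8p + 1(1−p) = 7p + 1; against W: 4p + 6(1−p) = −2p + 6.
Setting these equal: 7p + 1 = −2p + 6 ⇒ 9p = 5 ⇒ p = 5/9, and the value is (7)·(5/9) + 1 = 44/9.
For Player 2: with q = P(E), equating Middle's and Bottom's payoffs gives 4q + 4 = −5q + 6 ⇒ q = 2/9.

44/9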